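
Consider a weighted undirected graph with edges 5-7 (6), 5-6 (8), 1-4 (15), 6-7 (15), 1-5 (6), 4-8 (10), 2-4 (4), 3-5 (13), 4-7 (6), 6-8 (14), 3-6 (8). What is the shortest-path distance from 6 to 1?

A few of the 6→1 routes:
6-8-4-1: 14 + 10 + 15 = 39
6-7-5-1: 15 + 6 + 6 = 27
6-3-5-1: 8 + 13 + 6 = 27
6-5-7-4-1: 8 + 6 + 6 + 15 = 35
6-5-1: 8 + 6 = 14
6-7-4-1: 15 + 6 + 15 = 36
Shortest: 14.

14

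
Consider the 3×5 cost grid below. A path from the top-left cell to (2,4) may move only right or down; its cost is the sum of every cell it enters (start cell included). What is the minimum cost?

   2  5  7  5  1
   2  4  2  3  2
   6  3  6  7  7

Path (0,0) -> (1,0) -> (1,1) -> (1,2) -> (1,3) -> (1,4) -> (2,4): 2 + 2 + 4 + 2 + 3 + 2 + 7 = 22.

22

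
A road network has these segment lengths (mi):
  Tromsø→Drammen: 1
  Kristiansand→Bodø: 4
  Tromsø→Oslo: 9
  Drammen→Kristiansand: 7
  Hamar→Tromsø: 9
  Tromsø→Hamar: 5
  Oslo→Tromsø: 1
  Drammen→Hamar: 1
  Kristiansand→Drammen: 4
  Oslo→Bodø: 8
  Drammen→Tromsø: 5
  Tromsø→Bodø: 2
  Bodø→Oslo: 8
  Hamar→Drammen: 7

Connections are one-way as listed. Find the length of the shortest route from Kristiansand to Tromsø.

Routes from Kristiansand to Tromsø:
Kristiansand → Drammen → Tromsø: 4 + 5 = 9
Kristiansand → Bodø → Oslo → Tromsø: 4 + 8 + 1 = 13
Kristiansand → Drammen → Hamar → Tromsø: 4 + 1 + 9 = 14
Best route has total 9 mi.

9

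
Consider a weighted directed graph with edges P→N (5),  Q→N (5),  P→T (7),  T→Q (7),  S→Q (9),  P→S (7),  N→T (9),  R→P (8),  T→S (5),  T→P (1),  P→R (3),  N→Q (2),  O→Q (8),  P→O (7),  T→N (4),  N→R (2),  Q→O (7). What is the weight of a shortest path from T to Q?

6

Comparing a few candidate routes:
T - S - Q: 5 + 9 = 14
T - P - N - Q: 1 + 5 + 2 = 8
T - P - O - Q: 1 + 7 + 8 = 16
T - N - Q: 4 + 2 = 6
T - Q: 7
Best route has total 6.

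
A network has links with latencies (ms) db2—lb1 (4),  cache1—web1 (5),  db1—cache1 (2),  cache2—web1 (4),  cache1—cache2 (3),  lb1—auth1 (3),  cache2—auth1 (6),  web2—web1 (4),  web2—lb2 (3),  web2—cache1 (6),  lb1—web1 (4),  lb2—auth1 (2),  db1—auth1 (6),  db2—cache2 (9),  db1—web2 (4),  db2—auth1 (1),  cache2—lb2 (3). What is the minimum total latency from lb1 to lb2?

A few of the lb1→lb2 routes:
lb1→web1→cache2→lb2: 4 + 4 + 3 = 11
lb1→db2→auth1→lb2: 4 + 1 + 2 = 7
lb1→web1→web2→lb2: 4 + 4 + 3 = 11
lb1→auth1→lb2: 3 + 2 = 5
lb1→db2→auth1→cache2→lb2: 4 + 1 + 6 + 3 = 14
lb1→auth1→cache2→lb2: 3 + 6 + 3 = 12
Best route has total 5 ms.

5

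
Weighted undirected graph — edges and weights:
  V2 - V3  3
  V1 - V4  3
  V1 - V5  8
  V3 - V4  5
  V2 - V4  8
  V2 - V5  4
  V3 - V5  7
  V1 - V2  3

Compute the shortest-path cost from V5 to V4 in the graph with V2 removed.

Routes from V5 to V4 avoiding V2:
V5 - V1 - V4: 8 + 3 = 11
V5 - V3 - V4: 7 + 5 = 12
Shortest: 11.

11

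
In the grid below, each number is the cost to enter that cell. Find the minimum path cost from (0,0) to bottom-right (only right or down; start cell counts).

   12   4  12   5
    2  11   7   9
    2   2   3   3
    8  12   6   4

Path (0,0) (1,0) (2,0) (2,1) (2,2) (2,3) (3,3): 12 + 2 + 2 + 2 + 3 + 3 + 4 = 28.

28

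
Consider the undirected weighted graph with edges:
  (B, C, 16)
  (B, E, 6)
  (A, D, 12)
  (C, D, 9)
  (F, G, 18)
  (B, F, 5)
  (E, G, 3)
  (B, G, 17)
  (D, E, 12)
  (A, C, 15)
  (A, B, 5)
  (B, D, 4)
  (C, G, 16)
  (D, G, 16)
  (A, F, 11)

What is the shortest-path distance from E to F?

Comparing a few candidate routes:
E-D-B-F: 12 + 4 + 5 = 21
E-B-A-F: 6 + 5 + 11 = 22
E-G-F: 3 + 18 = 21
E-B-F: 6 + 5 = 11
E-G-B-F: 3 + 17 + 5 = 25
Shortest: 11.

11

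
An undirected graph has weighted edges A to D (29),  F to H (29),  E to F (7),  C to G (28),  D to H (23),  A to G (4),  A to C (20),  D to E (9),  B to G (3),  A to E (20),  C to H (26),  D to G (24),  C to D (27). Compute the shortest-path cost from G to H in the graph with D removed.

Comparing a few candidate routes:
G - A - C - H: 4 + 20 + 26 = 50
G - C - H: 28 + 26 = 54
G - A - E - F - H: 4 + 20 + 7 + 29 = 60
The minimum is 50.

50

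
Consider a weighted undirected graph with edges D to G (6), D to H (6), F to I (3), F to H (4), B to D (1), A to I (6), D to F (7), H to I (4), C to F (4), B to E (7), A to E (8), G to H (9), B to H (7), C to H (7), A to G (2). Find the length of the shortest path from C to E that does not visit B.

Checking several routes:
C - F - H - G - A - E: 4 + 4 + 9 + 2 + 8 = 27
C - F - H - I - A - E: 4 + 4 + 4 + 6 + 8 = 26
C - H - I - A - E: 7 + 4 + 6 + 8 = 25
C - H - G - A - E: 7 + 9 + 2 + 8 = 26
C - F - I - A - E: 4 + 3 + 6 + 8 = 21
Shortest: 21.

21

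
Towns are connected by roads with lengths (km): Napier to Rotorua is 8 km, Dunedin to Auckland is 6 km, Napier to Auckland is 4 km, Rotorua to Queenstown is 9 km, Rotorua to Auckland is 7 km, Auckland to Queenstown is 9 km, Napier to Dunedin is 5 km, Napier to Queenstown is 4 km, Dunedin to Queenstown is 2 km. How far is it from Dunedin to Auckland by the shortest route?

6

Checking several routes:
Dunedin-Napier-Auckland: 5 + 4 = 9
Dunedin-Queenstown-Napier-Auckland: 2 + 4 + 4 = 10
Dunedin-Auckland: 6
Best route has total 6 km.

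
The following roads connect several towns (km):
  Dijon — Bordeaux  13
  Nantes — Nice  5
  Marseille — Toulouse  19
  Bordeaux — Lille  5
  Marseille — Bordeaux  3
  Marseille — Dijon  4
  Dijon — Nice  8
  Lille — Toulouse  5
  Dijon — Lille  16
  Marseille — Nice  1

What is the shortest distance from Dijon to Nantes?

Checking several routes:
Dijon → Lille → Bordeaux → Marseille → Nice → Nantes: 16 + 5 + 3 + 1 + 5 = 30
Dijon → Marseille → Nice → Nantes: 4 + 1 + 5 = 10
Dijon → Bordeaux → Marseille → Nice → Nantes: 13 + 3 + 1 + 5 = 22
Dijon → Nice → Nantes: 8 + 5 = 13
Best route has total 10 km.

10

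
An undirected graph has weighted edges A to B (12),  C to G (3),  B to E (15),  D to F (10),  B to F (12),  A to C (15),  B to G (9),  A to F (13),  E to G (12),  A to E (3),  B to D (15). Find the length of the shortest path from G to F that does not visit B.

28

Paths from G to F avoiding B:
G→C→A→F: 3 + 15 + 13 = 31
G→E→A→F: 12 + 3 + 13 = 28
Best route has total 28.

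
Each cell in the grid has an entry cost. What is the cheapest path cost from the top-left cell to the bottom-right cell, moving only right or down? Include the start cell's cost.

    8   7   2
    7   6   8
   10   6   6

31

Best path: [0,0] -> [0,1] -> [0,2] -> [1,2] -> [2,2]
Cost: 8 + 7 + 2 + 8 + 6 = 31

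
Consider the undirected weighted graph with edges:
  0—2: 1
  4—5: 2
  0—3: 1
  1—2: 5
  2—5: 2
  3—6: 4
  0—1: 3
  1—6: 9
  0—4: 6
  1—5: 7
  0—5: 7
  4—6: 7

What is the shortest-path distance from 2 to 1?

Some routes from 2 to 1:
2 - 5 - 1: 2 + 7 = 9
2 - 1: 5
2 - 0 - 1: 1 + 3 = 4
2 - 5 - 0 - 1: 2 + 7 + 3 = 12
2 - 5 - 4 - 0 - 1: 2 + 2 + 6 + 3 = 13
The minimum is 4.

4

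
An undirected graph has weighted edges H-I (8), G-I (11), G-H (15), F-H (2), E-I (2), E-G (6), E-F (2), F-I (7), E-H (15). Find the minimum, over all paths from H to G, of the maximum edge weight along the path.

6

Comparing a few candidate routes:
H -> F -> E -> I -> G: max(2, 2, 2, 11) = 11
H -> F -> I -> E -> G: max(2, 7, 2, 6) = 7
H -> I -> F -> E -> G: max(8, 7, 2, 6) = 8
H -> I -> E -> G: max(8, 2, 6) = 8
H -> F -> E -> G: max(2, 2, 6) = 6
Best route has worst link 6.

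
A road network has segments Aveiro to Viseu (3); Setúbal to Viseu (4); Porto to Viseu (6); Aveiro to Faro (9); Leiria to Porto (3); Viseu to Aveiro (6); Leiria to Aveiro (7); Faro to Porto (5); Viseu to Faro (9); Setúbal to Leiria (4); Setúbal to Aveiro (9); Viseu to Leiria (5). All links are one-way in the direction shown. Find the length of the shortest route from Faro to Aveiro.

17

Routes from Faro to Aveiro:
Faro→Porto→Viseu→Aveiro: 5 + 6 + 6 = 17
Faro→Porto→Viseu→Leiria→Aveiro: 5 + 6 + 5 + 7 = 23
Best route has total 17 mi.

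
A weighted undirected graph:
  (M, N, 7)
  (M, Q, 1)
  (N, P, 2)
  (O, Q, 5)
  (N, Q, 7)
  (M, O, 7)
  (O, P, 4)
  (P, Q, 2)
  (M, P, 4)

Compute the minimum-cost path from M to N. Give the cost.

5

Some routes from M to N:
M -> Q -> N: 1 + 7 = 8
M -> P -> N: 4 + 2 = 6
M -> Q -> O -> P -> N: 1 + 5 + 4 + 2 = 12
M -> N: 7
M -> O -> P -> N: 7 + 4 + 2 = 13
M -> Q -> P -> N: 1 + 2 + 2 = 5
The minimum is 5.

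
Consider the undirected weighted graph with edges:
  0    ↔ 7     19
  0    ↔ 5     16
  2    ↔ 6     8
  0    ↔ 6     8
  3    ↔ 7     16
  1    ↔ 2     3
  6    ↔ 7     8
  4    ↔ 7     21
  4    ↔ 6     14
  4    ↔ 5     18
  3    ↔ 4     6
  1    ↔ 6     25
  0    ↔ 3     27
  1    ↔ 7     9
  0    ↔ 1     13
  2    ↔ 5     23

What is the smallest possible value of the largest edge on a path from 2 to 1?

3

Some routes from 2 to 1:
2→6→7→1: max(8, 8, 9) = 9
2→1: max(3) = 3
2→6→4→3→7→1: max(8, 14, 6, 16, 9) = 16
2→6→0→1: max(8, 8, 13) = 13
Smallest bottleneck: 3.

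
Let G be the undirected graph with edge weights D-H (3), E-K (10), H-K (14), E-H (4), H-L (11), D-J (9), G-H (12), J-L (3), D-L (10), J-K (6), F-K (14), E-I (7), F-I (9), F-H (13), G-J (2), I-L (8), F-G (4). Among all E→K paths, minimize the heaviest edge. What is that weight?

A few of the E→K routes:
E-H-D-J-K: max(4, 3, 9, 6) = 9
E-I-F-G-J-K: max(7, 9, 4, 2, 6) = 9
E-I-L-J-K: max(7, 8, 3, 6) = 8
E-K: max(10) = 10
E-I-L-D-J-K: max(7, 8, 10, 9, 6) = 10
Smallest bottleneck: 8.

8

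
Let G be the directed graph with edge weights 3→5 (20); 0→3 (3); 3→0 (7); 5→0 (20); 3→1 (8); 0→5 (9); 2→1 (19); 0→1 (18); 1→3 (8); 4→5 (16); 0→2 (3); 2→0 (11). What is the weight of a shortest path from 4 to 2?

Paths from 4 to 2:
4 -> 5 -> 0 -> 2: 16 + 20 + 3 = 39
The minimum is 39.

39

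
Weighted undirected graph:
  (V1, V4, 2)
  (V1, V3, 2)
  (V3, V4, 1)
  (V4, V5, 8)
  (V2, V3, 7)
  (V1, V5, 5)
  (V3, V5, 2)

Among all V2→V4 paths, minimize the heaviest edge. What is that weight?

Checking several routes:
V2 - V3 - V1 - V4: max(7, 2, 2) = 7
V2 - V3 - V4: max(7, 1) = 7
V2 - V3 - V5 - V4: max(7, 2, 8) = 8
V2 - V3 - V5 - V1 - V4: max(7, 2, 5, 2) = 7
Best route has worst link 7.

7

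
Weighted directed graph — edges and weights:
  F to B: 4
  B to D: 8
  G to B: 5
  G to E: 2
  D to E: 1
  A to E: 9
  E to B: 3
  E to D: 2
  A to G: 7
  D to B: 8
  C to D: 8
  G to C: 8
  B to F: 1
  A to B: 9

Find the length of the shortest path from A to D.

11

A few of the A→D routes:
A-G-E-D: 7 + 2 + 2 = 11
A-B-D: 9 + 8 = 17
A-E-D: 9 + 2 = 11
A-G-E-B-D: 7 + 2 + 3 + 8 = 20
Best route has total 11.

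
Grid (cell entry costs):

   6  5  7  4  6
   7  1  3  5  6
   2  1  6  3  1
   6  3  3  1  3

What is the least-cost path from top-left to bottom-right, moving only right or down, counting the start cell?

23

Cheapest: [0,0] [0,1] [1,1] [2,1] [3,1] [3,2] [3,3] [3,4]
  6 + 5 + 1 + 1 + 3 + 3 + 1 + 3 = 23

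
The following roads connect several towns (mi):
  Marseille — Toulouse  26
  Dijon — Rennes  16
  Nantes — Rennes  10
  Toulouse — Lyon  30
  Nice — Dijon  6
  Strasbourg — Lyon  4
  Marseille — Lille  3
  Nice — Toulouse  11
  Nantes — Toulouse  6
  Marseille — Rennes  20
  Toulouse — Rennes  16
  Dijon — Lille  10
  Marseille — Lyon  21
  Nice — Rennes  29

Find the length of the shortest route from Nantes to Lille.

Comparing a few candidate routes:
Nantes -> Toulouse -> Rennes -> Dijon -> Lille: 6 + 16 + 16 + 10 = 48
Nantes -> Rennes -> Dijon -> Lille: 10 + 16 + 10 = 36
Nantes -> Toulouse -> Rennes -> Marseille -> Lille: 6 + 16 + 20 + 3 = 45
Nantes -> Toulouse -> Marseille -> Lille: 6 + 26 + 3 = 35
Nantes -> Rennes -> Marseille -> Lille: 10 + 20 + 3 = 33
Nantes -> Toulouse -> Nice -> Dijon -> Lille: 6 + 11 + 6 + 10 = 33
Best route has total 33 mi.

33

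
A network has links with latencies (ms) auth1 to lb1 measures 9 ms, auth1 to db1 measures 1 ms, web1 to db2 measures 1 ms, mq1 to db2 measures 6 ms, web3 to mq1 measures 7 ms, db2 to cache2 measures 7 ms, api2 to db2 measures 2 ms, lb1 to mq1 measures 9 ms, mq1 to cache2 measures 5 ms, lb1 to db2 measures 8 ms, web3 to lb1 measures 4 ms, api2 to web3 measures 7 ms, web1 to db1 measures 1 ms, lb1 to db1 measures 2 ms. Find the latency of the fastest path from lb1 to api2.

Comparing a few candidate routes:
lb1 - db1 - web1 - db2 - api2: 2 + 1 + 1 + 2 = 6
lb1 - web3 - api2: 4 + 7 = 11
lb1 - db2 - api2: 8 + 2 = 10
Best route has total 6 ms.

6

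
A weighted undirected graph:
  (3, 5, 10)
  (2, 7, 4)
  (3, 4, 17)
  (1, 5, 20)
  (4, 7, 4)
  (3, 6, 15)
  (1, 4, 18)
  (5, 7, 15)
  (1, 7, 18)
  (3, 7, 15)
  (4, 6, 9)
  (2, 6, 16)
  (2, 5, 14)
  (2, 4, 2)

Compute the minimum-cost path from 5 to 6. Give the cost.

25

A few of the 5→6 routes:
5 - 3 - 6: 10 + 15 = 25
5 - 7 - 4 - 6: 15 + 4 + 9 = 28
5 - 2 - 6: 14 + 16 = 30
5 - 2 - 4 - 6: 14 + 2 + 9 = 25
5 - 7 - 2 - 4 - 6: 15 + 4 + 2 + 9 = 30
The minimum is 25.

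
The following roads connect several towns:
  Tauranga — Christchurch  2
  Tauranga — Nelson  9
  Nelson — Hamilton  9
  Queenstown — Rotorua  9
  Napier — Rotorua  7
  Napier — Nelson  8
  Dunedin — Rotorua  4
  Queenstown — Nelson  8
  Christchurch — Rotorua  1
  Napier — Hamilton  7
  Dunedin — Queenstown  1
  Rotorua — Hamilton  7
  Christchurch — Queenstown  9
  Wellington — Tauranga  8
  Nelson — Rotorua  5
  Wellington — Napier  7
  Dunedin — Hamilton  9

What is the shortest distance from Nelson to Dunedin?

Checking several routes:
Nelson→Hamilton→Dunedin: 9 + 9 = 18
Nelson→Rotorua→Christchurch→Queenstown→Dunedin: 5 + 1 + 9 + 1 = 16
Nelson→Rotorua→Dunedin: 5 + 4 = 9
Nelson→Rotorua→Queenstown→Dunedin: 5 + 9 + 1 = 15
Nelson→Tauranga→Christchurch→Rotorua→Dunedin: 9 + 2 + 1 + 4 = 16
Nelson→Queenstown→Dunedin: 8 + 1 = 9
The minimum is 9.

9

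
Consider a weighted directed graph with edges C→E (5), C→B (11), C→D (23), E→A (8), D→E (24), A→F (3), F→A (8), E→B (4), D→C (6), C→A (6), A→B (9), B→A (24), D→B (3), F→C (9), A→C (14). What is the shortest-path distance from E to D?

Routes from E to D:
E -> A -> C -> D: 8 + 14 + 23 = 45
E -> B -> A -> F -> C -> D: 4 + 24 + 3 + 9 + 23 = 63
E -> B -> A -> C -> D: 4 + 24 + 14 + 23 = 65
E -> A -> F -> C -> D: 8 + 3 + 9 + 23 = 43
Best route has total 43.

43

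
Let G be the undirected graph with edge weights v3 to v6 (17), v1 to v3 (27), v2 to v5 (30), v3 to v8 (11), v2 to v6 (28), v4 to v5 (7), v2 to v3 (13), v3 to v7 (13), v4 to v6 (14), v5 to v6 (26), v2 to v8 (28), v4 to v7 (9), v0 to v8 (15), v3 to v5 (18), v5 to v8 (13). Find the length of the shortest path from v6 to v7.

Some routes from v6 to v7:
v6 → v3 → v7: 17 + 13 = 30
v6 → v5 → v4 → v7: 26 + 7 + 9 = 42
v6 → v4 → v5 → v3 → v7: 14 + 7 + 18 + 13 = 52
v6 → v4 → v7: 14 + 9 = 23
v6 → v3 → v5 → v4 → v7: 17 + 18 + 7 + 9 = 51
The minimum is 23.

23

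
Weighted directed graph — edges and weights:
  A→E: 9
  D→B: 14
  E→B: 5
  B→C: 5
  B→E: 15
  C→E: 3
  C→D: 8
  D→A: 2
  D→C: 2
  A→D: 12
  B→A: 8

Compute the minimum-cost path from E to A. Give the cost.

Candidate routes:
E→B→A: 5 + 8 = 13
E→B→C→D→A: 5 + 5 + 8 + 2 = 20
The minimum is 13.

13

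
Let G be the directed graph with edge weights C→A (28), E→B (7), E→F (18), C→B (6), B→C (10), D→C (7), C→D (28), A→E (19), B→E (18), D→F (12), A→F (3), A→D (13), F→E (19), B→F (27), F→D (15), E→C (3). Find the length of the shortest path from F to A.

Candidate routes:
F -> D -> C -> A: 15 + 7 + 28 = 50
F -> E -> B -> C -> A: 19 + 7 + 10 + 28 = 64
F -> E -> C -> A: 19 + 3 + 28 = 50
Best route has total 50.

50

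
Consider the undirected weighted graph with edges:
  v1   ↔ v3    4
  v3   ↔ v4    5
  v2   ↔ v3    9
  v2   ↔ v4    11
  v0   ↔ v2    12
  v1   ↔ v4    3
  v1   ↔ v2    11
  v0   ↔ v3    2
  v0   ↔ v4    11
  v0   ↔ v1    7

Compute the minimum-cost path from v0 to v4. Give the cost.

Checking several routes:
v0 - v3 - v1 - v4: 2 + 4 + 3 = 9
v0 - v1 - v4: 7 + 3 = 10
v0 - v3 - v4: 2 + 5 = 7
Best route has total 7.

7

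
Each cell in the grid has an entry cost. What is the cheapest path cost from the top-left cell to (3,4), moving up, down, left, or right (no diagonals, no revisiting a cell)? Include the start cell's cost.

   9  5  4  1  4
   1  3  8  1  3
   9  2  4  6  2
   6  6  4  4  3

28

One optimal route is (0,0) → (0,1) → (0,2) → (0,3) → (1,3) → (1,4) → (2,4) → (3,4).
Its cost is 9 + 5 + 4 + 1 + 1 + 3 + 2 + 3 = 28.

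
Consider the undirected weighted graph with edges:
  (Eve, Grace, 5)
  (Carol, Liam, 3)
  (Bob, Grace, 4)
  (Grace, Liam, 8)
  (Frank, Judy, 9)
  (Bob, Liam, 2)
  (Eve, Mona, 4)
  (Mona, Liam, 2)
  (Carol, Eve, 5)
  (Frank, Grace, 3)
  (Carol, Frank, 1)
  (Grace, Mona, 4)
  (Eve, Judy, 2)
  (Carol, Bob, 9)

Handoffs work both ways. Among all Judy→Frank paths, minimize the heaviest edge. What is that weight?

Checking several routes:
Judy→Eve→Mona→Grace→Bob→Liam→Carol→Frank: max(2, 4, 4, 4, 2, 3, 1) = 4
Judy→Eve→Mona→Liam→Carol→Frank: max(2, 4, 2, 3, 1) = 4
Judy→Eve→Mona→Grace→Frank: max(2, 4, 4, 3) = 4
Judy→Eve→Mona→Liam→Bob→Grace→Frank: max(2, 4, 2, 2, 4, 3) = 4
Best route has worst link 4.

4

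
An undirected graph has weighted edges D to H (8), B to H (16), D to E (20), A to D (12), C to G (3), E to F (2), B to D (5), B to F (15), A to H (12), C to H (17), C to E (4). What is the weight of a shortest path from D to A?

Some routes from D to A:
D -> A: 12
D -> B -> H -> A: 5 + 16 + 12 = 33
D -> E -> C -> H -> A: 20 + 4 + 17 + 12 = 53
D -> H -> A: 8 + 12 = 20
D -> B -> F -> E -> C -> H -> A: 5 + 15 + 2 + 4 + 17 + 12 = 55
Best route has total 12.

12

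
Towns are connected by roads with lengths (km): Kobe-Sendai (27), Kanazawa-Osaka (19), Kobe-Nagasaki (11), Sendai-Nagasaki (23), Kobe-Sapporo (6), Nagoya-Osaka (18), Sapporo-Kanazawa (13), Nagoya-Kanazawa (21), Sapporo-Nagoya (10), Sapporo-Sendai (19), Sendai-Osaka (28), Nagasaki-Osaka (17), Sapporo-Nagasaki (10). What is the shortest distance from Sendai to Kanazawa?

32

Some routes from Sendai to Kanazawa:
Sendai→Sapporo→Nagoya→Kanazawa: 19 + 10 + 21 = 50
Sendai→Osaka→Kanazawa: 28 + 19 = 47
Sendai→Sapporo→Kanazawa: 19 + 13 = 32
Sendai→Kobe→Sapporo→Kanazawa: 27 + 6 + 13 = 46
Sendai→Nagasaki→Sapporo→Kanazawa: 23 + 10 + 13 = 46
The minimum is 32 km.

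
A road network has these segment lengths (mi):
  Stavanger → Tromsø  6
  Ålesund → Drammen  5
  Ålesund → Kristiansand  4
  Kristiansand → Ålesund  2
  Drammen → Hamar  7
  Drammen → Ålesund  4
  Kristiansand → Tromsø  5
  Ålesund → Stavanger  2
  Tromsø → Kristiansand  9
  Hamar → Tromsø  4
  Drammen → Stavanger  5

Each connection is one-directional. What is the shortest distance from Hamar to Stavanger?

Candidate routes:
Hamar-Tromsø-Kristiansand-Ålesund-Stavanger: 4 + 9 + 2 + 2 = 17
Hamar-Tromsø-Kristiansand-Ålesund-Drammen-Stavanger: 4 + 9 + 2 + 5 + 5 = 25
Shortest: 17 mi.

17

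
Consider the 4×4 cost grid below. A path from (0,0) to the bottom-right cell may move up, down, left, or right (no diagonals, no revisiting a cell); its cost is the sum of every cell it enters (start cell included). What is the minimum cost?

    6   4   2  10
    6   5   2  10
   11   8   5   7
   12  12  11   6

32

One optimal route is (0,0) → (0,1) → (0,2) → (1,2) → (2,2) → (2,3) → (3,3).
Its cost is 6 + 4 + 2 + 2 + 5 + 7 + 6 = 32.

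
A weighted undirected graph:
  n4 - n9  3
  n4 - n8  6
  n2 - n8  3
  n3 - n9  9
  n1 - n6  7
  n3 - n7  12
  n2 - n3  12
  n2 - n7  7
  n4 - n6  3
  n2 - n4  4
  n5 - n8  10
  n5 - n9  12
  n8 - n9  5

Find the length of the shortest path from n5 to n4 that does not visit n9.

Candidate routes:
n5-n8-n4: 10 + 6 = 16
n5-n8-n2-n4: 10 + 3 + 4 = 17
The minimum is 16.

16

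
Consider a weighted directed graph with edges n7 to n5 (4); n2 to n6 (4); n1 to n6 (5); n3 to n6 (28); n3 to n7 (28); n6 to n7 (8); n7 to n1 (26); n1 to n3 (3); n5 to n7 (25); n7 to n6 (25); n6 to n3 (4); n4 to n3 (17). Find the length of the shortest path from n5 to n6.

50

Routes from n5 to n6:
n5 -> n7 -> n1 -> n3 -> n6: 25 + 26 + 3 + 28 = 82
n5 -> n7 -> n6: 25 + 25 = 50
n5 -> n7 -> n1 -> n6: 25 + 26 + 5 = 56
The minimum is 50.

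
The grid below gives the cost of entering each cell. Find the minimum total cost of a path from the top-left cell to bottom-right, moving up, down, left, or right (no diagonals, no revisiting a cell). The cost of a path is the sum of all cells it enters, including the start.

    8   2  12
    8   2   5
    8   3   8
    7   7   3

25

One optimal route is (0,0) -> (0,1) -> (1,1) -> (2,1) -> (3,1) -> (3,2).
Its cost is 8 + 2 + 2 + 3 + 7 + 3 = 25.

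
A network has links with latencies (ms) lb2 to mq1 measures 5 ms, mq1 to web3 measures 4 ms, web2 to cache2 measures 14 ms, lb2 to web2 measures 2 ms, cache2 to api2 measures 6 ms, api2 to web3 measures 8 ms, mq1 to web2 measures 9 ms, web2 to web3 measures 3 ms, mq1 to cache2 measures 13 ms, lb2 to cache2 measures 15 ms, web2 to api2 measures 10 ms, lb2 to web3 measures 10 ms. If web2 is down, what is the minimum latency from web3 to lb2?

Paths from web3 to lb2 avoiding web2:
web3 -> api2 -> cache2 -> lb2: 8 + 6 + 15 = 29
web3 -> api2 -> cache2 -> mq1 -> lb2: 8 + 6 + 13 + 5 = 32
web3 -> mq1 -> lb2: 4 + 5 = 9
web3 -> mq1 -> cache2 -> lb2: 4 + 13 + 15 = 32
web3 -> lb2: 10
Best route has total 9 ms.

9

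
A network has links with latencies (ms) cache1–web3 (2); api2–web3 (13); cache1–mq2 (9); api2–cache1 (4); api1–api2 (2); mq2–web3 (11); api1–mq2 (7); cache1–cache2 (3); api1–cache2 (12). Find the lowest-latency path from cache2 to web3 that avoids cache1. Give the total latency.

27

Paths from cache2 to web3 avoiding cache1:
cache2 - api1 - api2 - web3: 12 + 2 + 13 = 27
cache2 - api1 - mq2 - web3: 12 + 7 + 11 = 30
Shortest: 27 ms.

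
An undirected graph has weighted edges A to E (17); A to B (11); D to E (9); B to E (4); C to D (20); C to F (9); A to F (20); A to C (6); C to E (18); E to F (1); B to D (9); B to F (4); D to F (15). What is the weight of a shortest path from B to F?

4

A few of the B→F routes:
B→D→E→F: 9 + 9 + 1 = 19
B→E→F: 4 + 1 = 5
B→F: 4
B→D→F: 9 + 15 = 24
The minimum is 4.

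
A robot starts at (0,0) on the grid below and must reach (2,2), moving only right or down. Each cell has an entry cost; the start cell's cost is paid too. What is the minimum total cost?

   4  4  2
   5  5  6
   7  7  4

20

One optimal route is (0,0)→(0,1)→(0,2)→(1,2)→(2,2).
Its cost is 4 + 4 + 2 + 6 + 4 = 20.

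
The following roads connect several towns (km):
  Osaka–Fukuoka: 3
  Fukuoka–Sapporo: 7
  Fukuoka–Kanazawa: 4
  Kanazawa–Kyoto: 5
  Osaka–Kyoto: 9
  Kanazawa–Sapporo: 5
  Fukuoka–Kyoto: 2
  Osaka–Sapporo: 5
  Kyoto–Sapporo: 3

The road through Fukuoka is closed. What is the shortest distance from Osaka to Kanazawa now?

Checking several routes:
Osaka-Kyoto-Kanazawa: 9 + 5 = 14
Osaka-Sapporo-Kyoto-Kanazawa: 5 + 3 + 5 = 13
Osaka-Sapporo-Kanazawa: 5 + 5 = 10
The minimum is 10 km.

10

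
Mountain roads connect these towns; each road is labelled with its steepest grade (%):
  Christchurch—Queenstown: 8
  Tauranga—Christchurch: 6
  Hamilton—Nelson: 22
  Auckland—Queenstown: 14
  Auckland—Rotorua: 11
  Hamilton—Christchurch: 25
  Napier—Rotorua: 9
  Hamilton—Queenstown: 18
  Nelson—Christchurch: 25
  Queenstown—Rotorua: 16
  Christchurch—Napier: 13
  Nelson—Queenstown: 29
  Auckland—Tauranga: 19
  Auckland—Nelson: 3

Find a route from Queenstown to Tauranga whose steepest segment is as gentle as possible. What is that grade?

8

Comparing a few candidate routes:
Queenstown - Rotorua - Napier - Christchurch - Tauranga: max(16, 9, 13, 6) = 16
Queenstown - Christchurch - Tauranga: max(8, 6) = 8
Queenstown - Auckland - Tauranga: max(14, 19) = 19
Queenstown - Auckland - Rotorua - Napier - Christchurch - Tauranga: max(14, 11, 9, 13, 6) = 14
Queenstown - Christchurch - Napier - Rotorua - Auckland - Tauranga: max(8, 13, 9, 11, 19) = 19
Smallest bottleneck: 8%.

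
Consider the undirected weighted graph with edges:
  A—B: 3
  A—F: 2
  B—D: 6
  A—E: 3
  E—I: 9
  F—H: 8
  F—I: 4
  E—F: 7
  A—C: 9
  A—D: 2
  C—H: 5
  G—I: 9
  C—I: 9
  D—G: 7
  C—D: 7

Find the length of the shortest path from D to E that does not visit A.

Some routes from D to E avoiding A:
D-C-I-F-E: 7 + 9 + 4 + 7 = 27
D-G-I-E: 7 + 9 + 9 = 25
D-C-I-E: 7 + 9 + 9 = 25
D-C-H-F-E: 7 + 5 + 8 + 7 = 27
Shortest: 25.

25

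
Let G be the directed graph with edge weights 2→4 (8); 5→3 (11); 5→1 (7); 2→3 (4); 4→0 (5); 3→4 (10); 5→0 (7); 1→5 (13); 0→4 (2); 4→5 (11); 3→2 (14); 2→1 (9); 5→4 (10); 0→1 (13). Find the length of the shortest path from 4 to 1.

18

Paths from 4 to 1:
4→0→1: 5 + 13 = 18
4→5→1: 11 + 7 = 18
4→5→3→2→1: 11 + 11 + 14 + 9 = 45
4→5→0→1: 11 + 7 + 13 = 31
Best route has total 18.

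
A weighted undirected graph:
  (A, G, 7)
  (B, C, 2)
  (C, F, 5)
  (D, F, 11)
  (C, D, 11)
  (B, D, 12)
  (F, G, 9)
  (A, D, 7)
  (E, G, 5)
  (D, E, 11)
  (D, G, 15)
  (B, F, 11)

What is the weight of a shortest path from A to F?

16

Comparing a few candidate routes:
A - D - B - C - F: 7 + 12 + 2 + 5 = 26
A - D - C - F: 7 + 11 + 5 = 23
A - D - F: 7 + 11 = 18
A - G - F: 7 + 9 = 16
Shortest: 16.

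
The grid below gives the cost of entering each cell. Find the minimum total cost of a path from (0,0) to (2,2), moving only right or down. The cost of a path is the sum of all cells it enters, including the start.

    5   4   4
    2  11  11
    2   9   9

Cheapest: (0,0) (1,0) (2,0) (2,1) (2,2)
  5 + 2 + 2 + 9 + 9 = 27
For comparison, the top-then-right route costs 33.

27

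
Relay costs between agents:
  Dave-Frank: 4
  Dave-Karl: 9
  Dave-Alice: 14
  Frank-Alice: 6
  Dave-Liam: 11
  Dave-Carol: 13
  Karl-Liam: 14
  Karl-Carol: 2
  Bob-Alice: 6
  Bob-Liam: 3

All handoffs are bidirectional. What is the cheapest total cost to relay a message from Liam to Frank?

15

Comparing a few candidate routes:
Liam-Bob-Alice-Frank: 3 + 6 + 6 = 15
Liam-Dave-Alice-Frank: 11 + 14 + 6 = 31
Liam-Bob-Alice-Dave-Frank: 3 + 6 + 14 + 4 = 27
Liam-Karl-Dave-Frank: 14 + 9 + 4 = 27
Liam-Dave-Frank: 11 + 4 = 15
Best route has total 15.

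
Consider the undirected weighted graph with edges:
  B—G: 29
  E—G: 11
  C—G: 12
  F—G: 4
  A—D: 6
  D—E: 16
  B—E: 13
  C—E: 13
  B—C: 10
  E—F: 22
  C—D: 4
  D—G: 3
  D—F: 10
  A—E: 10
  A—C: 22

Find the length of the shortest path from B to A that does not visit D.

Some routes from B to A avoiding D:
B-E-C-A: 13 + 13 + 22 = 48
B-C-G-E-A: 10 + 12 + 11 + 10 = 43
B-C-E-A: 10 + 13 + 10 = 33
B-E-A: 13 + 10 = 23
B-C-A: 10 + 22 = 32
Shortest: 23.

23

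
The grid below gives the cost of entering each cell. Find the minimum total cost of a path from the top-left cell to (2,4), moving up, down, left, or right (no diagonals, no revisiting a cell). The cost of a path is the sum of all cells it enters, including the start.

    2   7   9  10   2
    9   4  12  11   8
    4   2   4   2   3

24

Take r0c0 → r0c1 → r1c1 → r2c1 → r2c2 → r2c3 → r2c4 for a total of 2 + 7 + 4 + 2 + 4 + 2 + 3 = 24.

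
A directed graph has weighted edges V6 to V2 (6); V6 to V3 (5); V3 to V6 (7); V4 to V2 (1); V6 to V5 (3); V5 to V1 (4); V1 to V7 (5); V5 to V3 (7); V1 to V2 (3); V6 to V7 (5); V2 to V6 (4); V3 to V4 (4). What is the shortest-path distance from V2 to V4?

13

Candidate routes:
V2 -> V6 -> V5 -> V3 -> V4: 4 + 3 + 7 + 4 = 18
V2 -> V6 -> V3 -> V4: 4 + 5 + 4 = 13
The minimum is 13.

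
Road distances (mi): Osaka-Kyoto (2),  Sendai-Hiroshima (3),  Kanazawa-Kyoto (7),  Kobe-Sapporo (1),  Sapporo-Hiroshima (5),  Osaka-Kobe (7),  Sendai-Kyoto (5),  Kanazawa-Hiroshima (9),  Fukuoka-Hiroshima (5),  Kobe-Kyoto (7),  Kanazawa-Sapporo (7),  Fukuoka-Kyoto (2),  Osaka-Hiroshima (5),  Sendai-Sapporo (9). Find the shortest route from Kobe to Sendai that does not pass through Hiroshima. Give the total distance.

A few of the Kobe→Sendai routes:
Kobe - Osaka - Kyoto - Sendai: 7 + 2 + 5 = 14
Kobe - Sapporo - Kanazawa - Kyoto - Sendai: 1 + 7 + 7 + 5 = 20
Kobe - Sapporo - Sendai: 1 + 9 = 10
Kobe - Kyoto - Sendai: 7 + 5 = 12
The minimum is 10 mi.

10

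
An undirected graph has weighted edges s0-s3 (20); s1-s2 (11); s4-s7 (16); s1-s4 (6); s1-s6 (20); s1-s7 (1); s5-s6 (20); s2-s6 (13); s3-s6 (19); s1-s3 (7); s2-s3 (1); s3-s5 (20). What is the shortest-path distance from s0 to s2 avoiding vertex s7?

21

Comparing a few candidate routes:
s0→s3→s2: 20 + 1 = 21
s0→s3→s6→s1→s2: 20 + 19 + 20 + 11 = 70
s0→s3→s1→s6→s2: 20 + 7 + 20 + 13 = 60
s0→s3→s1→s2: 20 + 7 + 11 = 38
s0→s3→s6→s2: 20 + 19 + 13 = 52
The minimum is 21.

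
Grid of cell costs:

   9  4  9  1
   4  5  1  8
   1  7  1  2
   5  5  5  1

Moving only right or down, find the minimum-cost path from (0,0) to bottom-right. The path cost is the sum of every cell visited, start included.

Path [0,0] -> [0,1] -> [1,1] -> [1,2] -> [2,2] -> [2,3] -> [3,3]: 9 + 4 + 5 + 1 + 1 + 2 + 1 = 23.
(Top row then right column would cost 34.)

23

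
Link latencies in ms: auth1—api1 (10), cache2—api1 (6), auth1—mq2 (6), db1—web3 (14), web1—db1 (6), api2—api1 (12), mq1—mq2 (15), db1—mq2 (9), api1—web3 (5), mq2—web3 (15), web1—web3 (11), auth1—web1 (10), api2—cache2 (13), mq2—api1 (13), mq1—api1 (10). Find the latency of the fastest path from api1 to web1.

A few of the api1→web1 routes:
api1→web3→web1: 5 + 11 = 16
api1→mq2→db1→web1: 13 + 9 + 6 = 28
api1→auth1→web1: 10 + 10 = 20
api1→web3→db1→web1: 5 + 14 + 6 = 25
Best route has total 16 ms.

16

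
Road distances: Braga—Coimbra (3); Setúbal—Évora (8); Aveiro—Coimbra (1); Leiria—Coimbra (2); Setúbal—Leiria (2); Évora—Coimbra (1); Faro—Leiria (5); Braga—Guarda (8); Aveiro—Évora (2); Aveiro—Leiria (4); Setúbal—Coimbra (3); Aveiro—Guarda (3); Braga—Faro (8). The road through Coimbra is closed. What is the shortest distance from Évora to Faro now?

11

Routes from Évora to Faro avoiding Coimbra:
Évora -> Aveiro -> Guarda -> Braga -> Faro: 2 + 3 + 8 + 8 = 21
Évora -> Setúbal -> Leiria -> Faro: 8 + 2 + 5 = 15
Évora -> Setúbal -> Leiria -> Aveiro -> Guarda -> Braga -> Faro: 8 + 2 + 4 + 3 + 8 + 8 = 33
Évora -> Aveiro -> Leiria -> Faro: 2 + 4 + 5 = 11
Shortest: 11.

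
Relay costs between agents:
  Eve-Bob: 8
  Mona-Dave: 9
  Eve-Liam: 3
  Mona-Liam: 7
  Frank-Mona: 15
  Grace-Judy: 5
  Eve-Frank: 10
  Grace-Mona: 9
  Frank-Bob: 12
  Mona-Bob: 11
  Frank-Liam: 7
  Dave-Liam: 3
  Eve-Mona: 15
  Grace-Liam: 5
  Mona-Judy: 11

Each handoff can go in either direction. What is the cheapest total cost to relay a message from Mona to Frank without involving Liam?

15

A few of the Mona→Frank routes:
Mona -> Bob -> Eve -> Frank: 11 + 8 + 10 = 29
Mona -> Frank: 15
Mona -> Bob -> Frank: 11 + 12 = 23
Mona -> Eve -> Frank: 15 + 10 = 25
Best route has total 15.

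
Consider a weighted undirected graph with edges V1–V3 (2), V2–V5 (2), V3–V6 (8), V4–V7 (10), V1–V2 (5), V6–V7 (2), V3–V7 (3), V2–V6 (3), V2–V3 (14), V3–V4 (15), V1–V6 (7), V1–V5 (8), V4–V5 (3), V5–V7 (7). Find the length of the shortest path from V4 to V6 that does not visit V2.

12

A few of the V4→V6 routes:
V4 - V5 - V1 - V6: 3 + 8 + 7 = 18
V4 - V7 - V6: 10 + 2 = 12
V4 - V3 - V7 - V6: 15 + 3 + 2 = 20
V4 - V5 - V7 - V6: 3 + 7 + 2 = 12
V4 - V5 - V1 - V3 - V7 - V6: 3 + 8 + 2 + 3 + 2 = 18
Best route has total 12.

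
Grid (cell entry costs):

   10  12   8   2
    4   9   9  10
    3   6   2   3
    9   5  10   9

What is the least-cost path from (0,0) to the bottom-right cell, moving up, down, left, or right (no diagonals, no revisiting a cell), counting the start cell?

37

One optimal route is [0,0]→[1,0]→[2,0]→[2,1]→[2,2]→[2,3]→[3,3].
Its cost is 10 + 4 + 3 + 6 + 2 + 3 + 9 = 37.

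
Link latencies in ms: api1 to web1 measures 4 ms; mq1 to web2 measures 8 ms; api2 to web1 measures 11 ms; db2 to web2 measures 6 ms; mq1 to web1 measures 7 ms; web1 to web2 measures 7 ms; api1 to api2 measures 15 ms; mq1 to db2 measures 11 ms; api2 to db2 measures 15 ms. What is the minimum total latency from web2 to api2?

18

A few of the web2→api2 routes:
web2-db2-api2: 6 + 15 = 21
web2-mq1-web1-api2: 8 + 7 + 11 = 26
web2-web1-api2: 7 + 11 = 18
Best route has total 18 ms.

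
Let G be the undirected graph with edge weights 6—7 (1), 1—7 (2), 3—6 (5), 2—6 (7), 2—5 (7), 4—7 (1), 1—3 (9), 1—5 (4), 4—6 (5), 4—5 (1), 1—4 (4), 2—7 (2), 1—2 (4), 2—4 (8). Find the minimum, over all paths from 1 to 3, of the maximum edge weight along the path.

5

A few of the 1→3 routes:
1→2→7→6→3: max(4, 2, 1, 5) = 5
1→2→7→4→6→3: max(4, 2, 1, 5, 5) = 5
1→7→6→3: max(2, 1, 5) = 5
1→7→4→6→3: max(2, 1, 5, 5) = 5
The minimum achievable maximum is 5.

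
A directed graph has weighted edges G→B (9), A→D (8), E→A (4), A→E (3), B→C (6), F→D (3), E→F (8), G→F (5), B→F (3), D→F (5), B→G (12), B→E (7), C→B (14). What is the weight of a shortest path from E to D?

11

Candidate routes:
E→A→D: 4 + 8 = 12
E→F→D: 8 + 3 = 11
Shortest: 11.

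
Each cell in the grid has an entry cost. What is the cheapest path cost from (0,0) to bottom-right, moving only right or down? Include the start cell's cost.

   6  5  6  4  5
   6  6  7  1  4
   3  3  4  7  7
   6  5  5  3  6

Best path: (0,0)→(1,0)→(2,0)→(2,1)→(2,2)→(3,2)→(3,3)→(3,4)
Cost: 6 + 6 + 3 + 3 + 4 + 5 + 3 + 6 = 36
For comparison, the top-then-right route costs 43.

36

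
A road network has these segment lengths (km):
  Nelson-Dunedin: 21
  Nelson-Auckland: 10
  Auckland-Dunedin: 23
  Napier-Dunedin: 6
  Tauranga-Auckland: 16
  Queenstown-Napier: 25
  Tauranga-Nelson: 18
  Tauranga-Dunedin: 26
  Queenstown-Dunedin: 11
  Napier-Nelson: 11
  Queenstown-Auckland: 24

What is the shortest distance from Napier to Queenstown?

A few of the Napier→Queenstown routes:
Napier - Dunedin - Queenstown: 6 + 11 = 17
Napier - Queenstown: 25
Napier - Dunedin - Auckland - Queenstown: 6 + 23 + 24 = 53
Napier - Nelson - Auckland - Queenstown: 11 + 10 + 24 = 45
Napier - Nelson - Dunedin - Queenstown: 11 + 21 + 11 = 43
Shortest: 17 km.

17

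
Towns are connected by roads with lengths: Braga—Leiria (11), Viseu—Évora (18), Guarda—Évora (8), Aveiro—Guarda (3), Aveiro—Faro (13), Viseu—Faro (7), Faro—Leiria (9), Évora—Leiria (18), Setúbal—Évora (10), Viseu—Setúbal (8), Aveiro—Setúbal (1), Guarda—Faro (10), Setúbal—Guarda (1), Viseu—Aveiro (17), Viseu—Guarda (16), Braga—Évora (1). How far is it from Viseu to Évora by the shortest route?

17

Checking several routes:
Viseu - Setúbal - Évora: 8 + 10 = 18
Viseu - Setúbal - Guarda - Évora: 8 + 1 + 8 = 17
Viseu - Évora: 18
The minimum is 17.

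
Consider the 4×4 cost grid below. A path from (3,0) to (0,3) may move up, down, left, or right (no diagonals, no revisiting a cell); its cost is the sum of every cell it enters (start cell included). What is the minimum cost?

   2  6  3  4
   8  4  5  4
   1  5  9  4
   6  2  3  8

28

Path (3,0)→(2,0)→(2,1)→(1,1)→(1,2)→(0,2)→(0,3): 6 + 1 + 5 + 4 + 5 + 3 + 4 = 28.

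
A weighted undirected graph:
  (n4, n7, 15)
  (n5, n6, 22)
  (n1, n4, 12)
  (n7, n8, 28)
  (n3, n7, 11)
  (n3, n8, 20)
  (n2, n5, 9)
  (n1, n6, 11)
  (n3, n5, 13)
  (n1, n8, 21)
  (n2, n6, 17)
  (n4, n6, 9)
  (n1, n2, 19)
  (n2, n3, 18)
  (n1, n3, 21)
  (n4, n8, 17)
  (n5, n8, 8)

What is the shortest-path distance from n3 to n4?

A few of the n3→n4 routes:
n3 - n7 - n4: 11 + 15 = 26
n3 - n8 - n4: 20 + 17 = 37
n3 - n1 - n6 - n4: 21 + 11 + 9 = 41
n3 - n1 - n4: 21 + 12 = 33
n3 - n5 - n8 - n4: 13 + 8 + 17 = 38
Shortest: 26.

26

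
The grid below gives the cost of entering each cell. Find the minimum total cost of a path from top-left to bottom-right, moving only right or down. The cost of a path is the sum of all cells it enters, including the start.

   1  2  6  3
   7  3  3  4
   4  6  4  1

One optimal route is (0,0)→(0,1)→(1,1)→(1,2)→(1,3)→(2,3).
Its cost is 1 + 2 + 3 + 3 + 4 + 1 = 14.
(Top row then right column would cost 17.)

14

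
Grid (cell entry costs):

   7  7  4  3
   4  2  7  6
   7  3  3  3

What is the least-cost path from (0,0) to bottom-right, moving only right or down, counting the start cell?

22

Take (0,0) -> (1,0) -> (1,1) -> (2,1) -> (2,2) -> (2,3) for a total of 7 + 4 + 2 + 3 + 3 + 3 = 22.
For comparison, the top-then-right route costs 30.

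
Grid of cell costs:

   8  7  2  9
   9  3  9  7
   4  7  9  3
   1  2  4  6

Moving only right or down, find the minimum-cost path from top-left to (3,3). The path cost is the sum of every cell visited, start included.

34

Take (0,0) (1,0) (2,0) (3,0) (3,1) (3,2) (3,3) for a total of 8 + 9 + 4 + 1 + 2 + 4 + 6 = 34.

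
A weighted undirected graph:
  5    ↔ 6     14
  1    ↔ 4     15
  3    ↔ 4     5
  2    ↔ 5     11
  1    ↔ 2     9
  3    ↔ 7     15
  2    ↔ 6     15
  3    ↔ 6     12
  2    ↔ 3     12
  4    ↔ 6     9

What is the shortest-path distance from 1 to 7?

35

Some routes from 1 to 7:
1 -> 4 -> 6 -> 3 -> 7: 15 + 9 + 12 + 15 = 51
1 -> 2 -> 3 -> 7: 9 + 12 + 15 = 36
1 -> 2 -> 6 -> 3 -> 7: 9 + 15 + 12 + 15 = 51
1 -> 2 -> 6 -> 4 -> 3 -> 7: 9 + 15 + 9 + 5 + 15 = 53
1 -> 4 -> 3 -> 7: 15 + 5 + 15 = 35
1 -> 2 -> 5 -> 6 -> 3 -> 7: 9 + 11 + 14 + 12 + 15 = 61
The minimum is 35.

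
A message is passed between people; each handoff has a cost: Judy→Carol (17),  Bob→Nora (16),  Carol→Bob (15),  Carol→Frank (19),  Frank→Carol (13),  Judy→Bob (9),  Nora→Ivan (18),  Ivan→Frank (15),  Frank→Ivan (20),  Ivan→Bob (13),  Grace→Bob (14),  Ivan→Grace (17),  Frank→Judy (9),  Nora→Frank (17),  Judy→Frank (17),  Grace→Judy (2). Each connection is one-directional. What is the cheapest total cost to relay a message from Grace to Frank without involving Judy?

Candidate routes:
Grace -> Bob -> Nora -> Ivan -> Frank: 14 + 16 + 18 + 15 = 63
Grace -> Bob -> Nora -> Frank: 14 + 16 + 17 = 47
Shortest: 47.

47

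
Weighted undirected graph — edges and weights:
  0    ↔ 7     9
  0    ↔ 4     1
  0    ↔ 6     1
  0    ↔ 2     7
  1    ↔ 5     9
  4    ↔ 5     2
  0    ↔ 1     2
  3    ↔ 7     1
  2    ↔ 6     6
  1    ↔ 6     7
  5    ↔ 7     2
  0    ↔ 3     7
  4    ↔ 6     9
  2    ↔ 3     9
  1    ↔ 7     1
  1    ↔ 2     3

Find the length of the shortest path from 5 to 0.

3

Checking several routes:
5 -> 7 -> 3 -> 0: 2 + 1 + 7 = 10
5 -> 7 -> 0: 2 + 9 = 11
5 -> 7 -> 1 -> 0: 2 + 1 + 2 = 5
5 -> 4 -> 0: 2 + 1 = 3
5 -> 7 -> 1 -> 6 -> 0: 2 + 1 + 7 + 1 = 11
5 -> 1 -> 0: 9 + 2 = 11
Best route has total 3.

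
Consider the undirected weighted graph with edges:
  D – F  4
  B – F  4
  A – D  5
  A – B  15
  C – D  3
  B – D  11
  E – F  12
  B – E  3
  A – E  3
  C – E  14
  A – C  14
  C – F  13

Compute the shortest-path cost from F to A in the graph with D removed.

10

A few of the F→A routes:
F→B→A: 4 + 15 = 19
F→B→E→A: 4 + 3 + 3 = 10
F→E→A: 12 + 3 = 15
F→C→A: 13 + 14 = 27
Best route has total 10.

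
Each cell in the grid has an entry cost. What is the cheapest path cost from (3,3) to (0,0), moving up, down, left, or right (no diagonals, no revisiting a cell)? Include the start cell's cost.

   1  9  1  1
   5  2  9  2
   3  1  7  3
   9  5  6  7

One optimal route is (3,3) -> (2,3) -> (1,3) -> (0,3) -> (0,2) -> (0,1) -> (0,0).
Its cost is 7 + 3 + 2 + 1 + 1 + 9 + 1 = 24.

24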